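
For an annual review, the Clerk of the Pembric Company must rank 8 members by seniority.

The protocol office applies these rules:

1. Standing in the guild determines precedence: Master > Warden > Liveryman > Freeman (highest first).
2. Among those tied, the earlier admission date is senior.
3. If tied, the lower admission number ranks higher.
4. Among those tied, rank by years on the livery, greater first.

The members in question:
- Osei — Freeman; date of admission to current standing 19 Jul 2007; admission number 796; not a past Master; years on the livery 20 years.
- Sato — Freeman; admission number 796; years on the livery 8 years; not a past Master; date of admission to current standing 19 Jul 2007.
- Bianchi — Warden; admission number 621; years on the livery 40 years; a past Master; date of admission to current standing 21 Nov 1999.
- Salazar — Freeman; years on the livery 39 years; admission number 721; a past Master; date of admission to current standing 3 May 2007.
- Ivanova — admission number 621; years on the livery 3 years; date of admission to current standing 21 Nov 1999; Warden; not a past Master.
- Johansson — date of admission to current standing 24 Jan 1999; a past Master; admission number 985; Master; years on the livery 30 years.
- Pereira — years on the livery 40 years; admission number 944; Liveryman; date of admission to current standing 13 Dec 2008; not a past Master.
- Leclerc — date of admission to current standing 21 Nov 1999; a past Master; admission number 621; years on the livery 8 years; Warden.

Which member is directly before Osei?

Salazar

By standing in the guild: Johansson (Master); then Bianchi, Leclerc and Ivanova (Warden); then Pereira (Liveryman); then Salazar, Osei and Sato (Freeman).
Bianchi, Leclerc and Ivanova all have date of admission to current standing 21 Nov 1999, so the next rule applies.
Bianchi, Leclerc and Ivanova all have admission number 621, so the next rule applies.
Among Bianchi, Leclerc and Ivanova, by years on the livery (higher first): Bianchi (40 years) before Leclerc (8 years) before Ivanova (3 years).
Among Salazar, Osei and Sato, by date of admission to current standing (earlier first): Salazar (3 May 2007) before Osei and Sato (19 Jul 2007).
Osei and Sato both have admission number 796, so the next rule applies.
Among Osei and Sato, by years on the livery (higher first): Osei (20 years) before Sato (8 years).
Order: Johansson, Bianchi, Leclerc, Ivanova, Pereira, Salazar, Osei, Sato.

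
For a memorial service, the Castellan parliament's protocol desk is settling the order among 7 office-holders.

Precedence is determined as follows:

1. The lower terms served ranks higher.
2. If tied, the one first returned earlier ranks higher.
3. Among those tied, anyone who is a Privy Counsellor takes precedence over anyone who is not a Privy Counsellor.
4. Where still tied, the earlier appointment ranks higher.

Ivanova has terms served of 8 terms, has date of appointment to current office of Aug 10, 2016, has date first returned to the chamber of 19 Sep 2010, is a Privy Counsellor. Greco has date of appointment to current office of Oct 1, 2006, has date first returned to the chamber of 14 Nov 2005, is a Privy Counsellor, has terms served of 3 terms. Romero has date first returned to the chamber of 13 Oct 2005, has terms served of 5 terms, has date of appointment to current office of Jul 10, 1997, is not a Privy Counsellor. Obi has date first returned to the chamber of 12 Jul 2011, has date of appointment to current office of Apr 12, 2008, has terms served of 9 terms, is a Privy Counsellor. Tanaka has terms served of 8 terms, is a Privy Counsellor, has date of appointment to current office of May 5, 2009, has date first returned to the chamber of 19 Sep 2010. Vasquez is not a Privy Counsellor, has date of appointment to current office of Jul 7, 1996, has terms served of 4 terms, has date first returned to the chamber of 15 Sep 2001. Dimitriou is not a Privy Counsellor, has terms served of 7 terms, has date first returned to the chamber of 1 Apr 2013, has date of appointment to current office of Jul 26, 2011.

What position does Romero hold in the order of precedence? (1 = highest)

3

By terms served (lower first): Greco (3 terms); then Vasquez (4 terms); then Romero (5 terms); then Dimitriou (7 terms); then Tanaka and Ivanova (both 8 terms); then Obi (9 terms).
Tanaka and Ivanova both have date first returned to the chamber 19 Sep 2010, so the next rule applies.
Tanaka and Ivanova are each a Privy Counsellor, so the next rule applies.
Among Tanaka and Ivanova, by date of appointment to current office (earlier first): Tanaka (May 5, 2009) before Ivanova (Aug 10, 2016).
Order: Greco, Vasquez, Romero, Dimitriou, Tanaka, Ivanova, Obi. So position 3.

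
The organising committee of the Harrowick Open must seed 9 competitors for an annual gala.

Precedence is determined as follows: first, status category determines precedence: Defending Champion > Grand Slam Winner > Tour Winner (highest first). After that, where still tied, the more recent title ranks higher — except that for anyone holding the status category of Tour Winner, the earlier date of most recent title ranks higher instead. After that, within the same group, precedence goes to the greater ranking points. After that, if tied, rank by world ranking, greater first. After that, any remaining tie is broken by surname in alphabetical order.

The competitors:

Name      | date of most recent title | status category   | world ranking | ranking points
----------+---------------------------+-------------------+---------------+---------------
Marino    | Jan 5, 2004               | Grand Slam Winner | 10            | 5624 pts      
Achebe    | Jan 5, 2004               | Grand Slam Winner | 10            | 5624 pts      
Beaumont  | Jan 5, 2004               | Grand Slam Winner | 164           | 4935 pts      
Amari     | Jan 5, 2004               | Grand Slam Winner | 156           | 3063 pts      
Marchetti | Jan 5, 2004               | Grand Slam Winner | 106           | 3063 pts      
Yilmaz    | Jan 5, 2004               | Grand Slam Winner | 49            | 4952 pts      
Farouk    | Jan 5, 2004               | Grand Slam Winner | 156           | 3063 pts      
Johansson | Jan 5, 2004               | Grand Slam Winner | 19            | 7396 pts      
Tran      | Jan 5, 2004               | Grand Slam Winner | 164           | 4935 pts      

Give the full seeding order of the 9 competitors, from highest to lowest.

Johansson, Achebe, Marino, Yilmaz, Beaumont, Tran, Amari, Farouk, Marchetti

By status category: Johansson, Achebe, Marino, Yilmaz, Beaumont, Tran, Amari, Farouk and Marchetti (Grand Slam Winner).
Johansson, Achebe, Marino, Yilmaz, Beaumont, Tran, Amari, Farouk and Marchetti all have date of most recent title Jan 5, 2004, so the next rule applies.
Among Johansson, Achebe, Marino, Yilmaz, Beaumont, Tran, Amari, Farouk and Marchetti, by ranking points (higher first): Johansson (7396 pts) before Achebe and Marino (5624 pts) before Yilmaz (4952 pts) before Beaumont and Tran (4935 pts) before Amari, Farouk and Marchetti (3063 pts).
Achebe and Marino both have world ranking 10, so the next rule applies.
Among Achebe and Marino, alphabetically by surname: Achebe before Marino.
Beaumont and Tran both have world ranking 164, so the next rule applies.
Among Beaumont and Tran, alphabetically by surname: Beaumont before Tran.
Among Amari, Farouk and Marchetti, by world ranking (higher first): Amari and Farouk (156) before Marchetti (106).
Among Amari and Farouk, alphabetically by surname: Amari before Farouk.
Full order: Johansson, Achebe, Marino, Yilmaz, Beaumont, Tran, Amari, Farouk, Marchetti.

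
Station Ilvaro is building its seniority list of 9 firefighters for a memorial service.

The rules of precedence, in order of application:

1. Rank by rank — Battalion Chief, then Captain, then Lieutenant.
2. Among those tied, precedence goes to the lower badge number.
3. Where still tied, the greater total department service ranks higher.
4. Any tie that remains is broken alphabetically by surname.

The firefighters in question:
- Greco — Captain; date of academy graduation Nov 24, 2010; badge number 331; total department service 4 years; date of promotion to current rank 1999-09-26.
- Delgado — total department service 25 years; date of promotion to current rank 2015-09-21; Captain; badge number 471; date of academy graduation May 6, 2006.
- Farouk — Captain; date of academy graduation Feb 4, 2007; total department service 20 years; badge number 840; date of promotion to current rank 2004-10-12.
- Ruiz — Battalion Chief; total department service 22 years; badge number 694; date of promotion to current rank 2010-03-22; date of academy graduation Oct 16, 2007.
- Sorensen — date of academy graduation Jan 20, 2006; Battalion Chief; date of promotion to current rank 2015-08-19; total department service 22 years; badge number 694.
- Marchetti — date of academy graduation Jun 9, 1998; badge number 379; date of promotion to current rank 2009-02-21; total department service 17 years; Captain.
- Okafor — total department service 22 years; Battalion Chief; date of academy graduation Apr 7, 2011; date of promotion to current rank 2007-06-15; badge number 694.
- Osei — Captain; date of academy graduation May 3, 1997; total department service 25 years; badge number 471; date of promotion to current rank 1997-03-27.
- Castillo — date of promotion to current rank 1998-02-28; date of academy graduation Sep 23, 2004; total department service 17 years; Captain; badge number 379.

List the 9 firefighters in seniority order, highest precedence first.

Okafor, Ruiz, Sorensen, Greco, Castillo, Marchetti, Delgado, Osei, Farouk

By rank: Okafor, Ruiz and Sorensen (Battalion Chief); then Greco, Castillo, Marchetti, Delgado, Osei and Farouk (Captain).
Okafor, Ruiz and Sorensen all have badge number 694, so the next rule applies.
Okafor, Ruiz and Sorensen all have total department service 22 years, so the next rule applies.
Among Okafor, Ruiz and Sorensen, alphabetically by surname: Okafor before Ruiz before Sorensen.
Among Greco, Castillo, Marchetti, Delgado, Osei and Farouk, by badge number (lower first): Greco (331) before Castillo and Marchetti (379) before Delgado and Osei (471) before Farouk (840).
Castillo and Marchetti both have total department service 17 years, so the next rule applies.
Among Castillo and Marchetti, alphabetically by surname: Castillo before Marchetti.
Delgado and Osei both have total department service 25 years, so the next rule applies.
Among Delgado and Osei, alphabetically by surname: Delgado before Osei.
Full order: Okafor, Ruiz, Sorensen, Greco, Castillo, Marchetti, Delgado, Osei, Farouk.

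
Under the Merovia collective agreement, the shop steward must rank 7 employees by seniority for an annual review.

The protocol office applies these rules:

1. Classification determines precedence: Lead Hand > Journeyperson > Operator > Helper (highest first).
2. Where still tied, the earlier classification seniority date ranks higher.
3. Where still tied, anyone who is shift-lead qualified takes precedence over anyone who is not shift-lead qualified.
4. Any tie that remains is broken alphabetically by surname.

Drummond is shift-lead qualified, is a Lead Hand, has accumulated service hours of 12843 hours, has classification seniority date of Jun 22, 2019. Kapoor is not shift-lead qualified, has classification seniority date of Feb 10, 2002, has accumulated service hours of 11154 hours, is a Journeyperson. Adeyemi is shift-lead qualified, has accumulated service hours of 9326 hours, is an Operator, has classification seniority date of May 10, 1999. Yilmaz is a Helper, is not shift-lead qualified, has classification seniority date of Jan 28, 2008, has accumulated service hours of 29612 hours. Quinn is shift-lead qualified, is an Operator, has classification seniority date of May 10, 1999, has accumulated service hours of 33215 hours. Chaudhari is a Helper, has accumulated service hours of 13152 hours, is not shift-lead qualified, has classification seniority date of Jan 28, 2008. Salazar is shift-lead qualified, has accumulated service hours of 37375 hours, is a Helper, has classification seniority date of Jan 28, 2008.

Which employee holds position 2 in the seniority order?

By classification: Drummond (Lead Hand); then Kapoor (Journeyperson); then Adeyemi and Quinn (Operator); then Salazar, Chaudhari and Yilmaz (Helper).
Adeyemi and Quinn both have classification seniority date May 10, 1999, so the next rule applies.
Adeyemi and Quinn are each shift-lead qualified, so the next rule applies.
Among Adeyemi and Quinn, alphabetically by surname: Adeyemi before Quinn.
Salazar, Chaudhari and Yilmaz all have classification seniority date Jan 28, 2008, so the next rule applies.
Among Salazar, Chaudhari and Yilmaz, shift-lead qualified before not shift-lead qualified: Salazar (shift-lead qualified) before Chaudhari and Yilmaz (not shift-lead qualified).
Among Chaudhari and Yilmaz, alphabetically by surname: Chaudhari before Yilmaz.
Order: Drummond, Kapoor, Adeyemi, Quinn, Salazar, Chaudhari, Yilmaz.

Kapoor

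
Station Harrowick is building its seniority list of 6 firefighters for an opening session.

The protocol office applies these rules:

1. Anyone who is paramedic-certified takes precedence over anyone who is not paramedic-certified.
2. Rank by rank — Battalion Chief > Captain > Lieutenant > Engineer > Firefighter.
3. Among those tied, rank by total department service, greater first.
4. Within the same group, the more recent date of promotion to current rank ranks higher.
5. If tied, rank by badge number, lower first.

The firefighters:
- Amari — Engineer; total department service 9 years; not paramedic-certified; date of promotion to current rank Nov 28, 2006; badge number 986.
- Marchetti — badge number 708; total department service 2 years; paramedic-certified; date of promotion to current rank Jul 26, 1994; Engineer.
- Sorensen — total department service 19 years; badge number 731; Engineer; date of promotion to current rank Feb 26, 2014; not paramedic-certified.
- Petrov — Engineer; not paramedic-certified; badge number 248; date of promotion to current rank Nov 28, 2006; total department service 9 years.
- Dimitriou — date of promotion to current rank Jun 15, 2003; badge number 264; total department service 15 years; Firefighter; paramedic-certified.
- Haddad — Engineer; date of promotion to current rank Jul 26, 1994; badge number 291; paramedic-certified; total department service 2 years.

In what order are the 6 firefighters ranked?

By the first rule: Haddad, Marchetti and Dimitriou (each paramedic-certified); then Sorensen, Petrov and Amari (each not paramedic-certified).
Among Haddad, Marchetti and Dimitriou, by rank: Haddad and Marchetti (Engineer) before Dimitriou (Firefighter).
Haddad and Marchetti both have total department service 2 years, so the next rule applies.
Haddad and Marchetti both have date of promotion to current rank Jul 26, 1994, so the next rule applies.
Among Haddad and Marchetti, by badge number (lower first): Haddad (291) before Marchetti (708).
Sorensen, Petrov and Amari are each Engineer, so the next rule applies.
Among Sorensen, Petrov and Amari, by total department service (higher first): Sorensen (19 years) before Petrov and Amari (9 years).
Petrov and Amari both have date of promotion to current rank Nov 28, 2006, so the next rule applies.
Among Petrov and Amari, by badge number (lower first): Petrov (248) before Amari (986).
Full order: Haddad, Marchetti, Dimitriou, Sorensen, Petrov, Amari.

Haddad, Marchetti, Dimitriou, Sorensen, Petrov, Amari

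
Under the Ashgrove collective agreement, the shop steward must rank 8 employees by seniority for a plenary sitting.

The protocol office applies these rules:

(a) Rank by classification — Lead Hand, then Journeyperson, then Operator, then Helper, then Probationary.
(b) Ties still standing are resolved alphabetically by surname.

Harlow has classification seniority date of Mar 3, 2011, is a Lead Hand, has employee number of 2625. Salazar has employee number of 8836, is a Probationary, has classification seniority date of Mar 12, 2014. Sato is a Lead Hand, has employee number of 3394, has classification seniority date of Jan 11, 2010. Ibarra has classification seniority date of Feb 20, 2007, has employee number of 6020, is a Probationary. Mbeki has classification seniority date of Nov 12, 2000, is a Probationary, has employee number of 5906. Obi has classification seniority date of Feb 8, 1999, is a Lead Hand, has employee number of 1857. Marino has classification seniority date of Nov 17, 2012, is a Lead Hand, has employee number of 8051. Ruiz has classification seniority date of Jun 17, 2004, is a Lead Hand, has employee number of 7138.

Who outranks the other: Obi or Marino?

By classification: Harlow, Marino, Obi, Ruiz and Sato (Lead Hand); then Ibarra, Mbeki and Salazar (Probationary).
Among Harlow, Marino, Obi, Ruiz and Sato, alphabetically by surname: Harlow before Marino before Obi before Ruiz before Sato.
Among Ibarra, Mbeki and Salazar, alphabetically by surname: Ibarra before Mbeki before Salazar.
So Marino takes precedence.

Marino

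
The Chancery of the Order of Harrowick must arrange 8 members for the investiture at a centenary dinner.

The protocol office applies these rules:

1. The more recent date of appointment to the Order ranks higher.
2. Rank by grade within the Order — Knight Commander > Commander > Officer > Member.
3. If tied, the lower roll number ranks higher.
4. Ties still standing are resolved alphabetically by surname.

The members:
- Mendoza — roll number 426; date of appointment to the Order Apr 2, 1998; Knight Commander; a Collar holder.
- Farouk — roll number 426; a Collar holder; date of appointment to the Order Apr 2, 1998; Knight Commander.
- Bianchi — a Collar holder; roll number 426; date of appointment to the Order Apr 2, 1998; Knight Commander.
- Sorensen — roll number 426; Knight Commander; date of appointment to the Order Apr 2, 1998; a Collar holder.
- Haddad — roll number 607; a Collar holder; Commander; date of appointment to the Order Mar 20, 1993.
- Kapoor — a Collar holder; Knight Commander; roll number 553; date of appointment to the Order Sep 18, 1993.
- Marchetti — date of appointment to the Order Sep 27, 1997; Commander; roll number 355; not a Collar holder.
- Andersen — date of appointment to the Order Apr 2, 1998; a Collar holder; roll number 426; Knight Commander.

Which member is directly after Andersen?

Bianchi

By date of appointment to the Order (later first): Andersen, Bianchi, Farouk, Mendoza and Sorensen (each Apr 2, 1998); then Marchetti (Sep 27, 1997); then Kapoor (Sep 18, 1993); then Haddad (Mar 20, 1993).
Andersen, Bianchi, Farouk, Mendoza and Sorensen are each Knight Commander, so the next rule applies.
Andersen, Bianchi, Farouk, Mendoza and Sorensen all have roll number 426, so the next rule applies.
Among Andersen, Bianchi, Farouk, Mendoza and Sorensen, alphabetically by surname: Andersen before Bianchi before Farouk before Mendoza before Sorensen.
Order: Andersen, Bianchi, Farouk, Mendoza, Sorensen, Marchetti, Kapoor, Haddad.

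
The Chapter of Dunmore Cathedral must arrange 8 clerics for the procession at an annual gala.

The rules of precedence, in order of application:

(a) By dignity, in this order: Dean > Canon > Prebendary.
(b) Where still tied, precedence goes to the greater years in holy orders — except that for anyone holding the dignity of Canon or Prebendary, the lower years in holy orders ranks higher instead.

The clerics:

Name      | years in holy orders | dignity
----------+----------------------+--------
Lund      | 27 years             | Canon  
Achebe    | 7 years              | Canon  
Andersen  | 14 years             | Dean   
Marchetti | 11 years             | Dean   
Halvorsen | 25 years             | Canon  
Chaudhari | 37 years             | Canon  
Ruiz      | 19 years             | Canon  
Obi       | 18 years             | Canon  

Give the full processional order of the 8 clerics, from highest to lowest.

By dignity: Andersen and Marchetti (Dean); then Achebe, Obi, Ruiz, Halvorsen, Lund and Chaudhari (Canon).
Among Andersen and Marchetti, by years in holy orders (higher first): Andersen (14 years) before Marchetti (11 years).
Among Achebe, Obi, Ruiz, Halvorsen, Lund and Chaudhari, by years in holy orders (lower first) (reversed rule for this group): Achebe (7 years) before Obi (18 years) before Ruiz (19 years) before Halvorsen (25 years) before Lund (27 years) before Chaudhari (37 years).
Full order: Andersen, Marchetti, Achebe, Obi, Ruiz, Halvorsen, Lund, Chaudhari.

Andersen, Marchetti, Achebe, Obi, Ruiz, Halvorsen, Lund, Chaudhari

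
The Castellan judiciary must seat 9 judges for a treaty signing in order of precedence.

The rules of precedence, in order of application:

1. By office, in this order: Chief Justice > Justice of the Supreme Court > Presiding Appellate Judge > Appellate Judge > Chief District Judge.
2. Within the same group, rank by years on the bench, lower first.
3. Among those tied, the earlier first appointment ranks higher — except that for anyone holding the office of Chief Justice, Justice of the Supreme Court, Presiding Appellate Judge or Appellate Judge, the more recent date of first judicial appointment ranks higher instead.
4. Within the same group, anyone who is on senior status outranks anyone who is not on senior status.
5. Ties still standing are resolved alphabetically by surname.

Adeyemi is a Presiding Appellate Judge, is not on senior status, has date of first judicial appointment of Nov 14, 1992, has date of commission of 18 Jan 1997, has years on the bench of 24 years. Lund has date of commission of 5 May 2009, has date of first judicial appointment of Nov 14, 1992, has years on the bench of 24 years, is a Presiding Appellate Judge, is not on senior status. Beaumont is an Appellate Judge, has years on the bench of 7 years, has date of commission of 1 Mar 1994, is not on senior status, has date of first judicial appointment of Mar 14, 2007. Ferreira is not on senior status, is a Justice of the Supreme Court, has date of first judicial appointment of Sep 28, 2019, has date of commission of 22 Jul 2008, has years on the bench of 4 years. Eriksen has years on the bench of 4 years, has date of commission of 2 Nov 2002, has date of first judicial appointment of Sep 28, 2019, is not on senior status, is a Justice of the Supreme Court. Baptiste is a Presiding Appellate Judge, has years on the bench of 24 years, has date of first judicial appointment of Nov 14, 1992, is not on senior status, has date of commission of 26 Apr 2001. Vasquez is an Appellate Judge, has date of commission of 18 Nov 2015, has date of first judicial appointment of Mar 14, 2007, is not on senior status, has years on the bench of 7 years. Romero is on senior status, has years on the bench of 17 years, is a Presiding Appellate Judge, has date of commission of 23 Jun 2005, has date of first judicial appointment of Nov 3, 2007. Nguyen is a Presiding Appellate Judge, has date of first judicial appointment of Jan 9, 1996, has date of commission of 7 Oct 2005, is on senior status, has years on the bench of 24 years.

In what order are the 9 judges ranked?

By office: Eriksen and Ferreira (Justice of the Supreme Court); then Romero, Nguyen, Adeyemi, Baptiste and Lund (Presiding Appellate Judge); then Beaumont and Vasquez (Appellate Judge).
Eriksen and Ferreira both have years on the bench 4 years, so the next rule applies.
Eriksen and Ferreira both have date of first judicial appointment Sep 28, 2019, so the next rule applies.
Eriksen and Ferreira are each not on senior status, so the next rule applies.
Among Eriksen and Ferreira, alphabetically by surname: Eriksen before Ferreira.
Among Romero, Nguyen, Adeyemi, Baptiste and Lund, by years on the bench (lower first): Romero (17 years) before Nguyen, Adeyemi, Baptiste and Lund (24 years).
Among Nguyen, Adeyemi, Baptiste and Lund, by date of first judicial appointment (later first) (reversed rule for this group): Nguyen (Jan 9, 1996) before Adeyemi, Baptiste and Lund (Nov 14, 1992).
Adeyemi, Baptiste and Lund are each not on senior status, so the next rule applies.
Among Adeyemi, Baptiste and Lund, alphabetically by surname: Adeyemi before Baptiste before Lund.
Beaumont and Vasquez both have years on the bench 7 years, so the next rule applies.
Beaumont and Vasquez both have date of first judicial appointment Mar 14, 2007, so the next rule applies.
Beaumont and Vasquez are each not on senior status, so the next rule applies.
Among Beaumont and Vasquez, alphabetically by surname: Beaumont before Vasquez.
Full order: Eriksen, Ferreira, Romero, Nguyen, Adeyemi, Baptiste, Lund, Beaumont, Vasquez.

Eriksen, Ferreira, Romero, Nguyen, Adeyemi, Baptiste, Lund, Beaumont, Vasquez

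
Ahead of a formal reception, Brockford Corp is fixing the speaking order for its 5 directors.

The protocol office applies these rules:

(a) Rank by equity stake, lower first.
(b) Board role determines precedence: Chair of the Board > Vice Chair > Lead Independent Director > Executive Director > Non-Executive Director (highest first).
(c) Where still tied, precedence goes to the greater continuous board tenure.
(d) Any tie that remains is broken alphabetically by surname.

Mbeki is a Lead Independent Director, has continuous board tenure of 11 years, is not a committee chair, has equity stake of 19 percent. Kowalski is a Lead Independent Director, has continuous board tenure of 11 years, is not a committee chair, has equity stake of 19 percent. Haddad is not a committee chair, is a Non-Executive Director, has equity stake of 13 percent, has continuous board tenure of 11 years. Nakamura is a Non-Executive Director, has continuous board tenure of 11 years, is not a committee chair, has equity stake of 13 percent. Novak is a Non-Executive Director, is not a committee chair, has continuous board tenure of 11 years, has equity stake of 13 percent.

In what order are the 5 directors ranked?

By equity stake (lower first): Haddad, Nakamura and Novak (each 13 percent); then Kowalski and Mbeki (both 19 percent).
Haddad, Nakamura and Novak are each Non-Executive Director, so the next rule applies.
Haddad, Nakamura and Novak all have continuous board tenure 11 years, so the next rule applies.
Among Haddad, Nakamura and Novak, alphabetically by surname: Haddad before Nakamura before Novak.
Kowalski and Mbeki are each Lead Independent Director, so the next rule applies.
Kowalski and Mbeki both have continuous board tenure 11 years, so the next rule applies.
Among Kowalski and Mbeki, alphabetically by surname: Kowalski before Mbeki.
Full order: Haddad, Nakamura, Novak, Kowalski, Mbeki.

Haddad, Nakamura, Novak, Kowalski, Mbeki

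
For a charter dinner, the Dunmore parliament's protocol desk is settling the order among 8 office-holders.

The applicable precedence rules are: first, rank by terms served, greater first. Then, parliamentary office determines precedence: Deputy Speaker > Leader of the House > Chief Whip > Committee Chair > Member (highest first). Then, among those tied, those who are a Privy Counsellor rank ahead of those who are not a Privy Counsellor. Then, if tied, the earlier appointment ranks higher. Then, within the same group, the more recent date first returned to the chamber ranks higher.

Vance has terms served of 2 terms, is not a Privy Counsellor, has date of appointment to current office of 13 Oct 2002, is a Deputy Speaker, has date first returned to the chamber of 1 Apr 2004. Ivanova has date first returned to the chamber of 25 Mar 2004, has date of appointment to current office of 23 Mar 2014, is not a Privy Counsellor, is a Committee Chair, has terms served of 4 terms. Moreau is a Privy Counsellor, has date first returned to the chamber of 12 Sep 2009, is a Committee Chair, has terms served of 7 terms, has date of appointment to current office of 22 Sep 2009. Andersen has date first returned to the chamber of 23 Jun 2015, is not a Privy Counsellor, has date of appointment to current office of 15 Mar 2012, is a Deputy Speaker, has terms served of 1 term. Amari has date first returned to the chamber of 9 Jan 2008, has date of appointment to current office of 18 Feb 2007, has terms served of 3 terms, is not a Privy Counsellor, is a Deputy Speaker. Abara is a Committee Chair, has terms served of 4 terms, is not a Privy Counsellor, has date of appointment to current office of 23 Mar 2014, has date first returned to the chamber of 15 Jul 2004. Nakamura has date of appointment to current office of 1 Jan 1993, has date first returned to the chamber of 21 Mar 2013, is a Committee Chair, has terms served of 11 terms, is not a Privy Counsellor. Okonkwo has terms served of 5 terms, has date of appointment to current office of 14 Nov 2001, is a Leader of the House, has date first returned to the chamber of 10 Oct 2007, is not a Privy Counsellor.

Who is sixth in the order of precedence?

Amari

By terms served (higher first): Nakamura (11 terms); then Moreau (7 terms); then Okonkwo (5 terms); then Abara and Ivanova (both 4 terms); then Amari (3 terms); then Vance (2 terms); then Andersen (1 term).
Abara and Ivanova are each Committee Chair, so the next rule applies.
Abara and Ivanova are each not a Privy Counsellor, so the next rule applies.
Abara and Ivanova both have date of appointment to current office 23 Mar 2014, so the next rule applies.
Among Abara and Ivanova, by date first returned to the chamber (later first): Abara (15 Jul 2004) before Ivanova (25 Mar 2004).
Order: Nakamura, Moreau, Okonkwo, Abara, Ivanova, Amari, Vance, Andersen.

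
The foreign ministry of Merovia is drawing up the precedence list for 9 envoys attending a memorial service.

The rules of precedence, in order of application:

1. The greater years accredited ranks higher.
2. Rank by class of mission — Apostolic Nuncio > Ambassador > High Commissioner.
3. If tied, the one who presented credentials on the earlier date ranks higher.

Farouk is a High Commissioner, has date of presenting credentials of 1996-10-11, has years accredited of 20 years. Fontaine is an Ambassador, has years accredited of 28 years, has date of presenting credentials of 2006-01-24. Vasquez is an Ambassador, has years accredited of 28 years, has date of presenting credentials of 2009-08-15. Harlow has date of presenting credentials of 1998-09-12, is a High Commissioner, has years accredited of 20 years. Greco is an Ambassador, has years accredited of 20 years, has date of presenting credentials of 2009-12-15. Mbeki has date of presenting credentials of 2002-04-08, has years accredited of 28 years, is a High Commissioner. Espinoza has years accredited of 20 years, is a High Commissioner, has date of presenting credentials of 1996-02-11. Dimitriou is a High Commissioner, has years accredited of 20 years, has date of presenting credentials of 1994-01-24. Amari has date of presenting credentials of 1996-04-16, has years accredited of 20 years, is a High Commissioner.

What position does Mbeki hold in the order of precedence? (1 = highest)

By years accredited (higher first): Fontaine, Vasquez and Mbeki (each 28 years); then Greco, Dimitriou, Espinoza, Amari, Farouk and Harlow (each 20 years).
Among Fontaine, Vasquez and Mbeki, by class of mission: Fontaine and Vasquez (Ambassador) before Mbeki (High Commissioner).
Among Fontaine and Vasquez, by date of presenting credentials (earlier first): Fontaine (2006-01-24) before Vasquez (2009-08-15).
Among Greco, Dimitriou, Espinoza, Amari, Farouk and Harlow, by class of mission: Greco (Ambassador) before Dimitriou, Espinoza, Amari, Farouk and Harlow (High Commissioner).
Among Dimitriou, Espinoza, Amari, Farouk and Harlow, by date of presenting credentials (earlier first): Dimitriou (1994-01-24) before Espinoza (1996-02-11) before Amari (1996-04-16) before Farouk (1996-10-11) before Harlow (1998-09-12).
Order: Fontaine, Vasquez, Mbeki, Greco, Dimitriou, Espinoza, Amari, Farouk, Harlow. So position 3.

3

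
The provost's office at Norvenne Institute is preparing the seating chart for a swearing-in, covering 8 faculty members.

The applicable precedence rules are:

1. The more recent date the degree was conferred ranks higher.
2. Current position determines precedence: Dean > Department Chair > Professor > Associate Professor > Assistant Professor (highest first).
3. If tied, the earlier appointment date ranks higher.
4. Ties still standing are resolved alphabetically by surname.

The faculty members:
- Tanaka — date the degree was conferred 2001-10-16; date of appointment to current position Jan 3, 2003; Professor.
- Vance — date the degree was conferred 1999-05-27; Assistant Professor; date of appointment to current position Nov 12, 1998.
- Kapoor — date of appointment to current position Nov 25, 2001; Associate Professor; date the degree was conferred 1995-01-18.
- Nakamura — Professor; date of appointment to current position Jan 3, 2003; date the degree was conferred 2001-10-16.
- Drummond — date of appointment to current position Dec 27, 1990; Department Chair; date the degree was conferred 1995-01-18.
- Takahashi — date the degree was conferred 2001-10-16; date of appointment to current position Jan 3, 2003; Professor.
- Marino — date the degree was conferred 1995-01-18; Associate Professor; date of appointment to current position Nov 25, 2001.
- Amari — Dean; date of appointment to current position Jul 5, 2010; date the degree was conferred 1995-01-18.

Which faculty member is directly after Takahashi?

By date the degree was conferred (later first): Nakamura, Takahashi and Tanaka (each 2001-10-16); then Vance (1999-05-27); then Amari, Drummond, Kapoor and Marino (each 1995-01-18).
Nakamura, Takahashi and Tanaka are each Professor, so the next rule applies.
Nakamura, Takahashi and Tanaka all have date of appointment to current position Jan 3, 2003, so the next rule applies.
Among Nakamura, Takahashi and Tanaka, alphabetically by surname: Nakamura before Takahashi before Tanaka.
Among Amari, Drummond, Kapoor and Marino, by current position: Amari (Dean) before Drummond (Department Chair) before Kapoor and Marino (Associate Professor).
Kapoor and Marino both have date of appointment to current position Nov 25, 2001, so the next rule applies.
Among Kapoor and Marino, alphabetically by surname: Kapoor before Marino.
Order: Nakamura, Takahashi, Tanaka, Vance, Amari, Drummond, Kapoor, Marino.

Tanaka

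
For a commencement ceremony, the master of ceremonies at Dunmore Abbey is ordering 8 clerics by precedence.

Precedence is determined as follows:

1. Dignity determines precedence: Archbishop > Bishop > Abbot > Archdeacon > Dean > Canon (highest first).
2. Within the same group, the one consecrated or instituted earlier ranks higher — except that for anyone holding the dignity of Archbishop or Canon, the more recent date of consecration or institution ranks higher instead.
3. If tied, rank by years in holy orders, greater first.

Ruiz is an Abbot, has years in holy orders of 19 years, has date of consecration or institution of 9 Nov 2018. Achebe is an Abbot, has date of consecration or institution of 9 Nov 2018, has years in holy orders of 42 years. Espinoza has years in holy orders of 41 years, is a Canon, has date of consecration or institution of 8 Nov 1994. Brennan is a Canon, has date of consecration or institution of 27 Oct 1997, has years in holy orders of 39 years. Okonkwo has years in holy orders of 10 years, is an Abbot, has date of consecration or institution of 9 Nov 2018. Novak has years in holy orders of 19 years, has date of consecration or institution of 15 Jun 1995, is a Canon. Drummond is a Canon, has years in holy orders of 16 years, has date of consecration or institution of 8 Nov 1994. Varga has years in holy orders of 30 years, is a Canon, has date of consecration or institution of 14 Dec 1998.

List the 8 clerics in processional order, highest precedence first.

Achebe, Ruiz, Okonkwo, Varga, Brennan, Novak, Espinoza, Drummond

By dignity: Achebe, Ruiz and Okonkwo (Abbot); then Varga, Brennan, Novak, Espinoza and Drummond (Canon).
Achebe, Ruiz and Okonkwo all have date of consecration or institution 9 Nov 2018, so the next rule applies.
Among Achebe, Ruiz and Okonkwo, by years in holy orders (higher first): Achebe (42 years) before Ruiz (19 years) before Okonkwo (10 years).
Among Varga, Brennan, Novak, Espinoza and Drummond, by date of consecration or institution (later first) (reversed rule for this group): Varga (14 Dec 1998) before Brennan (27 Oct 1997) before Novak (15 Jun 1995) before Espinoza and Drummond (8 Nov 1994).
Among Espinoza and Drummond, by years in holy orders (higher first): Espinoza (41 years) before Drummond (16 years).
Full order: Achebe, Ruiz, Okonkwo, Varga, Brennan, Novak, Espinoza, Drummond.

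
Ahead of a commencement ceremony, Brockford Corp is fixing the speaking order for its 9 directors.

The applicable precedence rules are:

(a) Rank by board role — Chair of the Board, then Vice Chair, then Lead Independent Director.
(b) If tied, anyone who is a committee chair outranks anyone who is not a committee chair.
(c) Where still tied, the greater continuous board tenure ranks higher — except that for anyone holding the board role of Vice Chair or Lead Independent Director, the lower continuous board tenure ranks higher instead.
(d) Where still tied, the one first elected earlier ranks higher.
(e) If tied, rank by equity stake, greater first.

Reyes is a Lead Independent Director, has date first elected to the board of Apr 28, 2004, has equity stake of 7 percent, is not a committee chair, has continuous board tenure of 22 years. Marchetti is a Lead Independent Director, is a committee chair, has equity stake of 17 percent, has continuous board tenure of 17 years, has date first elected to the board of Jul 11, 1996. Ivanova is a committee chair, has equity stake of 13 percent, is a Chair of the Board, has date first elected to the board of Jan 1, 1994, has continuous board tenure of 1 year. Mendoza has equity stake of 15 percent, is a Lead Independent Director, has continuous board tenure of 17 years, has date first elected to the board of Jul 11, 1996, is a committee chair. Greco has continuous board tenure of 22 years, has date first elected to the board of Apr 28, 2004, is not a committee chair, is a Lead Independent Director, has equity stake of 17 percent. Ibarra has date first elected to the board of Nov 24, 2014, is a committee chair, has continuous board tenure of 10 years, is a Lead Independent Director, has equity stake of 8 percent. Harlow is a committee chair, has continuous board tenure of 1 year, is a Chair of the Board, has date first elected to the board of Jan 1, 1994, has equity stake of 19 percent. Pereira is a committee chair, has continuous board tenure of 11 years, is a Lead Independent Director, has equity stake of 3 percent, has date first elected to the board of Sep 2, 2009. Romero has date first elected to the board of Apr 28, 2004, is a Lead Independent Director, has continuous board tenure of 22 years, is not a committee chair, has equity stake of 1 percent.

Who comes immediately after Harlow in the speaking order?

Ivanova

By board role: Harlow and Ivanova (Chair of the Board); then Ibarra, Pereira, Marchetti, Mendoza, Greco, Reyes and Romero (Lead Independent Director).
Harlow and Ivanova are each a committee chair, so the next rule applies.
Harlow and Ivanova both have continuous board tenure 1 year, so the next rule applies.
Harlow and Ivanova both have date first elected to the board Jan 1, 1994, so the next rule applies.
Among Harlow and Ivanova, by equity stake (higher first): Harlow (19 percent) before Ivanova (13 percent).
Among Ibarra, Pereira, Marchetti, Mendoza, Greco, Reyes and Romero, a committee chair before not a committee chair: Ibarra, Pereira, Marchetti and Mendoza (a committee chair) before Greco, Reyes and Romero (not a committee chair).
Among Ibarra, Pereira, Marchetti and Mendoza, by continuous board tenure (lower first) (reversed rule for this group): Ibarra (10 years) before Pereira (11 years) before Marchetti and Mendoza (17 years).
Marchetti and Mendoza both have date first elected to the board Jul 11, 1996, so the next rule applies.
Among Marchetti and Mendoza, by equity stake (higher first): Marchetti (17 percent) before Mendoza (15 percent).
Greco, Reyes and Romero all have continuous board tenure 22 years, so the next rule applies.
Greco, Reyes and Romero all have date first elected to the board Apr 28, 2004, so the next rule applies.
Among Greco, Reyes and Romero, by equity stake (higher first): Greco (17 percent) before Reyes (7 percent) before Romero (1 percent).
Order: Harlow, Ivanova, Ibarra, Pereira, Marchetti, Mendoza, Greco, Reyes, Romero.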